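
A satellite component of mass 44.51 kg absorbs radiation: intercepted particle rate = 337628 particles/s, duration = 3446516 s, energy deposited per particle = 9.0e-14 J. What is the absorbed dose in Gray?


Total energy deposited = rate * time * E_per
  = 337628 * 3446516 * 9.0e-14 = 0.1047276 J
Dose = E_total / mass = 0.1047276 / 44.51
Dose = 0.002352901 Gy

0.0024 Gy


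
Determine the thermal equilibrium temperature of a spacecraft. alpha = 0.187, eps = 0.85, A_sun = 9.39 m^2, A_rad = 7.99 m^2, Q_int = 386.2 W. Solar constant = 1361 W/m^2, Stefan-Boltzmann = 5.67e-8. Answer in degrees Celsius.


Numerator = alpha*S*A_sun + Q_int = 0.187*1361*9.39 + 386.2 = 2776.0207 W
Denominator = eps*sigma*A_rad = 0.85*5.67e-8*7.99 = 3.8507805e-07 W/K^4
T^4 = 7.208982e+09 K^4
T = 291.3859 K = 18.2359 C

18.2359 degrees Celsius


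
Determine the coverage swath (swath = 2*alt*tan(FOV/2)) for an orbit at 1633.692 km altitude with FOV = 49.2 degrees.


FOV = 49.2 deg = 0.858702 rad
swath = 2 * alt * tan(FOV/2) = 2 * 1633.692 * tan(0.429351)
swath = 2 * 1633.692 * 0.4578357
swath = 1495.9252 km

1495.9252 km


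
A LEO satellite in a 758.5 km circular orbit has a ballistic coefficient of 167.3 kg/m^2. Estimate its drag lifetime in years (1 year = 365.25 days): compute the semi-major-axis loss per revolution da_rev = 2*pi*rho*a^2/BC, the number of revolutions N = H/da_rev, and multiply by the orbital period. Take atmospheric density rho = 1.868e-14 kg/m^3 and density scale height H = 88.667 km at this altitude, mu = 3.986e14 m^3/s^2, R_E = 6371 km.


a = R_E + alt = 7129.5000 km = 7.1295e+06 m
da_rev = 2*pi*rho*a^2/BC = 2*pi*1.868e-14*(7.1295e+06)^2/167.3 = 0.0356598035 m per revolution
N = H/da_rev = 88667.0000 m / 0.0356598035 m = 2.4864691e+06 revolutions
P = 2*pi*sqrt(a^3/mu) = 5991.0071 s
lifetime = N*P = 2.4864691e+06 * 5991.0071 = 1.4896454e+10 s = 172412.6620 days
years = 172412.6620 / 365.25 = 472.0401 years

472.0401 years


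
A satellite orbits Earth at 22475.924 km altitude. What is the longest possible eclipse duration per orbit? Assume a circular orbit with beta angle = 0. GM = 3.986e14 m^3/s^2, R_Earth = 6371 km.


r = 28846.9240 km
T = 812.6607 min
Eclipse fraction = arcsin(R_E/r)/pi = arcsin(6371.0000/28846.9240)/pi
= arcsin(0.2208554)/pi = 0.0708849
Eclipse duration = 0.0708849 * 812.6607 = 57.6054 min

57.6054 minutes


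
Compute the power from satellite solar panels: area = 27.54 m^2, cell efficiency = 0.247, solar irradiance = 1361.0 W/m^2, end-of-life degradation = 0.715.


P = area * eta * S * degradation
P = 27.54 * 0.247 * 1361.0 * 0.715
P = 6619.4980 W

6619.4980 W


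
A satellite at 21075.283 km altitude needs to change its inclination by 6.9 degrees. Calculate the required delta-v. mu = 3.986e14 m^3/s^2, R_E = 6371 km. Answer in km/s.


r = 27446.2830 km = 2.7446283e+07 m
V = sqrt(mu/r) = 3810.8941 m/s
di = 6.9 deg = 0.1204277 rad
dV = 2*V*sin(di/2) = 2*3810.8941*sin(0.06021386)
dV = 458.6600 m/s = 0.45866 km/s

0.4587 km/s


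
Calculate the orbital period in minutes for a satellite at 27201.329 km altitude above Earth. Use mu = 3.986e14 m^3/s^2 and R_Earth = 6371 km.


r = 33572.3290 km = 3.3572329e+07 m
T = 2*pi*sqrt(r^3/mu) = 2*pi*sqrt(3.7839415e+22 / 3.986e14)
T = 61218.6047 s = 1020.3101 min

1020.3101 minutes


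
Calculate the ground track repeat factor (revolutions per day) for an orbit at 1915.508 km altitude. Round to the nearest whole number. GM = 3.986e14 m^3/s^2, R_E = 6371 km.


r = 8.286508e+06 m
T = 2*pi*sqrt(r^3/mu) = 7507.0369 s = 125.1173 min
revs/day = 1440 / 125.1173 = 11.5092
Rounded: 12 revolutions per day

12 revolutions per day


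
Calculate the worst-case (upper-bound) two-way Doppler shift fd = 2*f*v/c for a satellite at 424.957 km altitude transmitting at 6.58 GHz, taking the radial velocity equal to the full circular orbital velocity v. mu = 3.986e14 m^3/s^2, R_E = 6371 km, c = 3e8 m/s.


r = 6.795957e+06 m
v = sqrt(mu/r) = 7658.4933 m/s (worst-case radial velocity)
f = 6.58 GHz = 6.58e+09 Hz
fd = 2*f*v/c = 2*6.58e+09*7658.4933/3.0e+08
fd = 335952.5722 Hz

335952.5722 Hz


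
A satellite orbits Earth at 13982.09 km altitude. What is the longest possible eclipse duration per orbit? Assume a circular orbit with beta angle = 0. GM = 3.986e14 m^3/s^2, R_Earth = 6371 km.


r = 20353.0900 km
T = 481.6211 min
Eclipse fraction = arcsin(R_E/r)/pi = arcsin(6371.0000/20353.0900)/pi
= arcsin(0.3130237)/pi = 0.1013419
Eclipse duration = 0.1013419 * 481.6211 = 48.8084 min

48.8084 minutes


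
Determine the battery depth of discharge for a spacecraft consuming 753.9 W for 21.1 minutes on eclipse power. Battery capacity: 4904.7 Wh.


E_used = P * t / 60 = 753.9 * 21.1 / 60 = 265.1215 Wh
DOD = E_used / E_total * 100 = 265.1215 / 4904.7 * 100
DOD = 5.4055 %

5.4055 %


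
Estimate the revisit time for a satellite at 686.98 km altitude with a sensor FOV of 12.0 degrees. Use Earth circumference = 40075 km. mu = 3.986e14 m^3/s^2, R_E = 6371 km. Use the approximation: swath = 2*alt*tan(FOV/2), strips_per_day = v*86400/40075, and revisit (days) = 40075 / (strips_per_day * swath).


swath = 2*686.98*tan(0.1047198) = 144.4090 km
v = sqrt(mu/r) = 7514.9905 m/s = 7.5150 km/s
strips/day = v*86400/40075 = 7.5150*86400/40075 = 16.2020
coverage/day = strips * swath = 16.2020 * 144.4090 = 2339.7150 km
revisit = 40075 / 2339.7150 = 17.1282 days

17.1282 days


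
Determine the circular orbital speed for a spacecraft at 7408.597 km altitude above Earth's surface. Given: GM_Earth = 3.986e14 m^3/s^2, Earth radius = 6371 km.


r = R_E + alt = 6371.0 + 7408.597 = 13779.5970 km = 1.3779597e+07 m
v = sqrt(mu/r) = sqrt(3.986e14 / 1.3779597e+07) = 5378.3664 m/s = 5.3784 km/s

5.3784 km/s


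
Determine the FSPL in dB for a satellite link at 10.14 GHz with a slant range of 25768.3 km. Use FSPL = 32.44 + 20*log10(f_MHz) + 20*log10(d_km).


f = 10.14 GHz = 10140.0000 MHz
d = 25768.3 km
FSPL = 32.44 + 20*log10(10140.0000) + 20*log10(25768.3)
FSPL = 32.44 + 80.1208 + 88.2217
FSPL = 200.7825 dB

200.7825 dB


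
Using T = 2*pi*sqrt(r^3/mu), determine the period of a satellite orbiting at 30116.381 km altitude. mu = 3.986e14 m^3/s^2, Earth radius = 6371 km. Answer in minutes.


r = 36487.3810 km = 3.6487381e+07 m
T = 2*pi*sqrt(r^3/mu) = 2*pi*sqrt(4.8576707e+22 / 3.986e14)
T = 69362.5832 s = 1156.0431 min

1156.0431 minutes


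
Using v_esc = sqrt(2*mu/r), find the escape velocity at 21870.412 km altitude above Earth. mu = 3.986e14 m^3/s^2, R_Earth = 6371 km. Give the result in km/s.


r = 6371.0 + 21870.412 = 28241.4120 km = 2.8241412e+07 m
v_esc = sqrt(2*mu/r) = sqrt(2*3.986e14 / 2.8241412e+07)
v_esc = 5313.0077 m/s = 5.3130 km/s

5.3130 km/s


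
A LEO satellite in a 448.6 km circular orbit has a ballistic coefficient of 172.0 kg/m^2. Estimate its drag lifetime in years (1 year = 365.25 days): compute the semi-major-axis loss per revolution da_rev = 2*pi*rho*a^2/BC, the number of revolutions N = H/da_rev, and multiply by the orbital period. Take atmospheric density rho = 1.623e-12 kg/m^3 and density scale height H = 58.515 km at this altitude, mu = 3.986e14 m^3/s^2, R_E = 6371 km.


a = R_E + alt = 6819.6000 km = 6.8196e+06 m
da_rev = 2*pi*rho*a^2/BC = 2*pi*1.623e-12*(6.8196e+06)^2/172.0 = 2.757324 m per revolution
N = H/da_rev = 58515.0000 m / 2.757324 m = 21221.6655 revolutions
P = 2*pi*sqrt(a^3/mu) = 5604.6639 s
lifetime = N*P = 21221.6655 * 5604.6639 = 1.189403e+08 s = 1376.6239 days
years = 1376.6239 / 365.25 = 3.7690 years

3.7690 years


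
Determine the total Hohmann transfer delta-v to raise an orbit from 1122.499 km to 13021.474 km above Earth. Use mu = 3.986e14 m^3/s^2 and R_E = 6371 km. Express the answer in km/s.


r1 = 7493.4990 km = 7.493499e+06 m
r2 = 19392.4740 km = 1.9392474e+07 m
dv1 = sqrt(mu/r1)*(sqrt(2*r2/(r1+r2)) - 1) = 1466.4796 m/s
dv2 = sqrt(mu/r2)*(1 - sqrt(2*r1/(r1+r2))) = 1148.7873 m/s
total dv = |dv1| + |dv2| = 1466.4796 + 1148.7873 = 2615.2669 m/s = 2.6153 km/s

2.6153 km/s


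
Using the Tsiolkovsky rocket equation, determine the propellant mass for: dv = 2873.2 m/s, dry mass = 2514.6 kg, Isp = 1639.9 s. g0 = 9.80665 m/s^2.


ve = Isp * g0 = 1639.9 * 9.80665 = 16081.925335 m/s
mass ratio = exp(dv/ve) = exp(2873.2/16081.925335) = 1.19561441
m_prop = m_dry * (mr - 1) = 2514.6 * (1.19561441 - 1)
m_prop = 491.8920 kg

491.8920 kg


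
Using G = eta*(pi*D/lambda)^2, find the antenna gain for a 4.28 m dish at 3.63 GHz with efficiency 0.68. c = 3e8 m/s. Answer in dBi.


lambda = c/f = 3e8 / 3.63e+09 = 0.08264463 m
G = eta*(pi*D/lambda)^2 = 0.68*(pi*4.28/0.08264463)^2
G = 17999.7692 (linear)
G = 10*log10(17999.7692) = 42.5527 dBi

42.5527 dBi


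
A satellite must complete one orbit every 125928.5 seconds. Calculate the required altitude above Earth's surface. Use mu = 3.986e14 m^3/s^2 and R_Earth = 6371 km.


T = 125928.5 s
r = (mu*T^2/(4*pi^2))^(1/3) = (3.986e14 * 125928.5^2 / (4*pi^2))^(1/3)
r = 5.4301089e+07 m = 54301.0890 km
alt = r - R_E = 54301.0890 - 6371 = 47930.0890 km

47930.0890 km


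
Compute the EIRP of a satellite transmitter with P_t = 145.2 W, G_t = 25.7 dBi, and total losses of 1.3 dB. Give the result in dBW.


Pt = 145.2 W = 21.6197 dBW
EIRP = Pt_dBW + Gt - losses = 21.6197 + 25.7 - 1.3 = 46.0197 dBW

46.0197 dBW


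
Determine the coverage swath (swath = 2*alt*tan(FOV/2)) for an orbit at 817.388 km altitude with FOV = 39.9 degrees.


FOV = 39.9 deg = 0.6963864 rad
swath = 2 * alt * tan(FOV/2) = 2 * 817.388 * tan(0.3481932)
swath = 2 * 817.388 * 0.3629823
swath = 593.3947 km

593.3947 km


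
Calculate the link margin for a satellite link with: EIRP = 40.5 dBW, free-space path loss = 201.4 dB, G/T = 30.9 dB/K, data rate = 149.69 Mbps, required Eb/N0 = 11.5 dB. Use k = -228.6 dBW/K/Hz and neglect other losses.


C/N0 = EIRP - FSPL + G/T - k = 40.5 - 201.4 + 30.9 - (-228.6)
C/N0 = 98.6000 dB-Hz
R_b = 149.69 Mbps = 1.4969e+08 bps -> 10*log10(R_b) = 81.7519 dB-Hz
Eb/N0 = C/N0 - 10*log10(R_b) = 98.6000 - 81.7519 = 16.8481 dB
Margin = Eb/N0 - Eb/N0_req = 16.8481 - 11.5 = 5.3481 dB (link closes)

5.3481 dB


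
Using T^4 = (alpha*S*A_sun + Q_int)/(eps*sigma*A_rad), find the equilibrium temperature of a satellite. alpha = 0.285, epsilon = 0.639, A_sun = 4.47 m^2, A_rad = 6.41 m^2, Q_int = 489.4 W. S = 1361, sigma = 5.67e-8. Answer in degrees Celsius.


Numerator = alpha*S*A_sun + Q_int = 0.285*1361*4.47 + 489.4 = 2223.2459 W
Denominator = eps*sigma*A_rad = 0.639*5.67e-8*6.41 = 2.3224263e-07 W/K^4
T^4 = 9.572945e+09 K^4
T = 312.7961 K = 39.6461 C

39.6461 degrees Celsius


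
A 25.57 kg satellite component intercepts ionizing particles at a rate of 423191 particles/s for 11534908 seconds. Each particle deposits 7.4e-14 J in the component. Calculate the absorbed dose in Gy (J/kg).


Total energy deposited = rate * time * E_per
  = 423191 * 11534908 * 7.4e-14 = 0.3612287 J
Dose = E_total / mass = 0.3612287 / 25.57
Dose = 0.01412705 Gy

0.0141 Gy


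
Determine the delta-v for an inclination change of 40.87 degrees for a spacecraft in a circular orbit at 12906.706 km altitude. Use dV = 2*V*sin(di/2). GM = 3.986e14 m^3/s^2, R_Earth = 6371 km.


r = 19277.7060 km = 1.9277706e+07 m
V = sqrt(mu/r) = 4547.1677 m/s
di = 40.87 deg = 0.7133161 rad
dV = 2*V*sin(di/2) = 2*4547.1677*sin(0.356658)
dV = 3175.2375 m/s = 3.1752 km/s

3.1752 km/s


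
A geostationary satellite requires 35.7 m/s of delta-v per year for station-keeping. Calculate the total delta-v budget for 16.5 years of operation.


dV = rate * years = 35.7 * 16.5
dV = 589.0500 m/s

589.0500 m/s


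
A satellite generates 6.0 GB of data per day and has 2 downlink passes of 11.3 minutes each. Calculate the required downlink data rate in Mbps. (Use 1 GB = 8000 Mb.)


total contact time = 2 * 11.3 * 60 = 1356.0000 s
data = 6.0 GB = 48000.0000 Mb
rate = 48000.0000 / 1356.0000 = 35.3982 Mbps

35.3982 Mbps


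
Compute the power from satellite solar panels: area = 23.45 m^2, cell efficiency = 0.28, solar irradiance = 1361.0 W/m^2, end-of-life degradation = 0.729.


P = area * eta * S * degradation
P = 23.45 * 0.28 * 1361.0 * 0.729
P = 6514.5817 W

6514.5817 W


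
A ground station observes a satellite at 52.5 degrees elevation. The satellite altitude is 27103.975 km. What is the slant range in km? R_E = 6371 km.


h = 27103.975 km, el = 52.5 deg
d = -R_E*sin(el) + sqrt((R_E*sin(el))^2 + 2*R_E*h + h^2)
d = -6371.0000*sin(0.9162979) + sqrt((6371.0000*0.7933533)^2 + 2*6371.0000*27103.975 + 27103.975^2)
d = 28195.0845 km

28195.0845 km


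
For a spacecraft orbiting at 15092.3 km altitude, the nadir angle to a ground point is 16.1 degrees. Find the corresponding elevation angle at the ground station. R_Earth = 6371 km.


r = R_E + alt = 21463.3000 km
Law of sines in the satellite / Earth-center / ground-point triangle:
  sin(nadir)/R_E = sin(90 + el)/r  =>  cos(el) = (r/R_E)*sin(nadir)
cos(el) = (21463.3000 / 6371.0000) * sin(16.1 deg) = 0.934247
el = arccos(0.934247) = 20.8932 deg
(Earth-central angle = 90 - nadir - el = 53.0068 deg)

20.8932 degrees


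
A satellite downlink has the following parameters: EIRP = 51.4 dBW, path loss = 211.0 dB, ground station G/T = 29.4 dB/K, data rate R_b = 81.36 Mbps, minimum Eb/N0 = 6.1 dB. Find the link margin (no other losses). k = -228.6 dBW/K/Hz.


C/N0 = EIRP - FSPL + G/T - k = 51.4 - 211.0 + 29.4 - (-228.6)
C/N0 = 98.4000 dB-Hz
R_b = 81.36 Mbps = 8.136e+07 bps -> 10*log10(R_b) = 79.1041 dB-Hz
Eb/N0 = C/N0 - 10*log10(R_b) = 98.4000 - 79.1041 = 19.2959 dB
Margin = Eb/N0 - Eb/N0_req = 19.2959 - 6.1 = 13.1959 dB (link closes)

13.1959 dB


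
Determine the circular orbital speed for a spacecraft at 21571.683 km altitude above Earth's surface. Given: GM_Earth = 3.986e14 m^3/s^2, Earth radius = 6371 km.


r = R_E + alt = 6371.0 + 21571.683 = 27942.6830 km = 2.7942683e+07 m
v = sqrt(mu/r) = sqrt(3.986e14 / 2.7942683e+07) = 3776.8923 m/s = 3.7769 km/s

3.7769 km/s


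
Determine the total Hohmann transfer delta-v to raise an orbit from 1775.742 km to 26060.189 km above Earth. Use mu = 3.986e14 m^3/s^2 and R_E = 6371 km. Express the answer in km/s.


r1 = 8146.7420 km = 8.146742e+06 m
r2 = 32431.1890 km = 3.2431189e+07 m
dv1 = sqrt(mu/r1)*(sqrt(2*r2/(r1+r2)) - 1) = 1848.7589 m/s
dv2 = sqrt(mu/r2)*(1 - sqrt(2*r1/(r1+r2))) = 1284.2856 m/s
total dv = |dv1| + |dv2| = 1848.7589 + 1284.2856 = 3133.0445 m/s = 3.1330 km/s

3.1330 km/s


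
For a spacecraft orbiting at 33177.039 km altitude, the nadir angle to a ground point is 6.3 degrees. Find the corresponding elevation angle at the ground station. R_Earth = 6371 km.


r = R_E + alt = 39548.0390 km
Law of sines in the satellite / Earth-center / ground-point triangle:
  sin(nadir)/R_E = sin(90 + el)/r  =>  cos(el) = (r/R_E)*sin(nadir)
cos(el) = (39548.0390 / 6371.0000) * sin(6.3 deg) = 0.6811767
el = arccos(0.6811767) = 47.0643 deg
(Earth-central angle = 90 - nadir - el = 36.6357 deg)

47.0643 degrees


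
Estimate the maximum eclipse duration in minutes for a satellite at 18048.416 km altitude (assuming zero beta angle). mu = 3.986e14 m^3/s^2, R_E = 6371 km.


r = 24419.4160 km
T = 632.9405 min
Eclipse fraction = arcsin(R_E/r)/pi = arcsin(6371.0000/24419.4160)/pi
= arcsin(0.260899)/pi = 0.08401894
Eclipse duration = 0.08401894 * 632.9405 = 53.1790 min

53.1790 minutes


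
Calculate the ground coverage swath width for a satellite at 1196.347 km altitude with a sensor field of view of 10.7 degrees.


FOV = 10.7 deg = 0.1867502 rad
swath = 2 * alt * tan(FOV/2) = 2 * 1196.347 * tan(0.09337511)
swath = 2 * 1196.347 * 0.09364744
swath = 224.0697 km

224.0697 km


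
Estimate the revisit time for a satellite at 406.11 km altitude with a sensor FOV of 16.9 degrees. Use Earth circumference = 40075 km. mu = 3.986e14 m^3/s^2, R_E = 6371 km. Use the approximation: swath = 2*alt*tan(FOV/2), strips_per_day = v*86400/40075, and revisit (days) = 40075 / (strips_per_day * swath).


swath = 2*406.11*tan(0.1474803) = 120.6626 km
v = sqrt(mu/r) = 7669.1349 m/s = 7.6691 km/s
strips/day = v*86400/40075 = 7.6691*86400/40075 = 16.5343
coverage/day = strips * swath = 16.5343 * 120.6626 = 1995.0745 km
revisit = 40075 / 1995.0745 = 20.0870 days

20.0870 days


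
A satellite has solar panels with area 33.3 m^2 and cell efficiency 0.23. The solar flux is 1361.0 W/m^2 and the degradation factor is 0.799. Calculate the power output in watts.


P = area * eta * S * degradation
P = 33.3 * 0.23 * 1361.0 * 0.799
P = 8328.6953 W

8328.6953 W


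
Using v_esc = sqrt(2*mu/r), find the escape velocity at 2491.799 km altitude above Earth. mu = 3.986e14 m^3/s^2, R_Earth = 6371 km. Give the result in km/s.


r = 6371.0 + 2491.799 = 8862.7990 km = 8.862799e+06 m
v_esc = sqrt(2*mu/r) = sqrt(2*3.986e14 / 8.862799e+06)
v_esc = 9484.1452 m/s = 9.4841 km/s

9.4841 km/s


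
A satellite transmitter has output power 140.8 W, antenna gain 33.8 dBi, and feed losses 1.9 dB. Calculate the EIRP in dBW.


Pt = 140.8 W = 21.4860 dBW
EIRP = Pt_dBW + Gt - losses = 21.4860 + 33.8 - 1.9 = 53.3860 dBW

53.3860 dBW


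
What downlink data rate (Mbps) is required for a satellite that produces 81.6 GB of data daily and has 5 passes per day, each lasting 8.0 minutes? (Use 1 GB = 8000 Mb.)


total contact time = 5 * 8.0 * 60 = 2400.0000 s
data = 81.6 GB = 652800.0000 Mb
rate = 652800.0000 / 2400.0000 = 272.0000 Mbps

272.0000 Mbps


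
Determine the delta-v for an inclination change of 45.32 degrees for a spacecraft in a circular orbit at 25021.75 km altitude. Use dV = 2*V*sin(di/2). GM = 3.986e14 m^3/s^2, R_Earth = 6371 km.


r = 31392.7500 km = 3.139275e+07 m
V = sqrt(mu/r) = 3563.3130 m/s
di = 45.32 deg = 0.7909832 rad
dV = 2*V*sin(di/2) = 2*3563.3130*sin(0.3954916)
dV = 2745.6174 m/s = 2.7456 km/s

2.7456 km/s


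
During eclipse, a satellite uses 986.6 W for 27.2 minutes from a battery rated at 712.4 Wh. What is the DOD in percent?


E_used = P * t / 60 = 986.6 * 27.2 / 60 = 447.2587 Wh
DOD = E_used / E_total * 100 = 447.2587 / 712.4 * 100
DOD = 62.7820 %

62.7820 %


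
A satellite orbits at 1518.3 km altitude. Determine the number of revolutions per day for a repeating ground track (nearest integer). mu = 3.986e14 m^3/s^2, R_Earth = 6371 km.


r = 7.8893e+06 m
T = 2*pi*sqrt(r^3/mu) = 6973.7910 s = 116.2298 min
revs/day = 1440 / 116.2298 = 12.3892
Rounded: 12 revolutions per day

12 revolutions per day


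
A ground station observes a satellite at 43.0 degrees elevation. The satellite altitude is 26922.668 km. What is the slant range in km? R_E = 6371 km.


h = 26922.668 km, el = 43.0 deg
d = -R_E*sin(el) + sqrt((R_E*sin(el))^2 + 2*R_E*h + h^2)
d = -6371.0000*sin(0.7504916) + sqrt((6371.0000*0.6819984)^2 + 2*6371.0000*26922.668 + 26922.668^2)
d = 28620.9984 km

28620.9984 km


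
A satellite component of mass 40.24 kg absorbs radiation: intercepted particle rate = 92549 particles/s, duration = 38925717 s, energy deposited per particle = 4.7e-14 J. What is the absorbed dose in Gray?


Total energy deposited = rate * time * E_per
  = 92549 * 38925717 * 4.7e-14 = 0.1693192 J
Dose = E_total / mass = 0.1693192 / 40.24
Dose = 0.004207734 Gy

0.0042 Gy


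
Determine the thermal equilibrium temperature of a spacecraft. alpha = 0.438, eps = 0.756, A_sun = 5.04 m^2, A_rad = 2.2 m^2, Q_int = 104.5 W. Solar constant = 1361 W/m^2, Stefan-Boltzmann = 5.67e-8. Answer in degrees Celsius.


Numerator = alpha*S*A_sun + Q_int = 0.438*1361*5.04 + 104.5 = 3108.9347 W
Denominator = eps*sigma*A_rad = 0.756*5.67e-8*2.2 = 9.430344e-08 W/K^4
T^4 = 3.2967352e+10 K^4
T = 426.1093 K = 152.9593 C

152.9593 degrees Celsius


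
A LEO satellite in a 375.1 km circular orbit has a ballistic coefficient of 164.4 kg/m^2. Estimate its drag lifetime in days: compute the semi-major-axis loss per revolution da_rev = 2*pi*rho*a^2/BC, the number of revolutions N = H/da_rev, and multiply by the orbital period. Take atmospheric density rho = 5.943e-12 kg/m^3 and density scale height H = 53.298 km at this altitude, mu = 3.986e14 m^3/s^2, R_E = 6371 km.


a = R_E + alt = 6746.1000 km = 6.7461e+06 m
da_rev = 2*pi*rho*a^2/BC = 2*pi*5.943e-12*(6.7461e+06)^2/164.4 = 10.336877 m per revolution
N = H/da_rev = 53298.0000 m / 10.336877 m = 5156.1029 revolutions
P = 2*pi*sqrt(a^3/mu) = 5514.2999 s
lifetime = N*P = 5156.1029 * 5514.2999 = 2.8432298e+07 s = 329.0775 days

329.0775 days


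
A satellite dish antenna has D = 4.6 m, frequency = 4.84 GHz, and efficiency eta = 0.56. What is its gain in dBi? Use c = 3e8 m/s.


lambda = c/f = 3e8 / 4.84e+09 = 0.06198347 m
G = eta*(pi*D/lambda)^2 = 0.56*(pi*4.6/0.06198347)^2
G = 30440.4907 (linear)
G = 10*log10(30440.4907) = 44.8345 dBi

44.8345 dBi


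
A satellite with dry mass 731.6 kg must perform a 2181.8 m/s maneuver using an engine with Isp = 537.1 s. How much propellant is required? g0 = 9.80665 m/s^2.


ve = Isp * g0 = 537.1 * 9.80665 = 5267.151715 m/s
mass ratio = exp(dv/ve) = exp(2181.8/5267.151715) = 1.51320160
m_prop = m_dry * (mr - 1) = 731.6 * (1.51320160 - 1)
m_prop = 375.4583 kg

375.4583 kg


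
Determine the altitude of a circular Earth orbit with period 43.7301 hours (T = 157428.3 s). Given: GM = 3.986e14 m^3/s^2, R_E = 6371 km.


T = 157428.3 s
r = (mu*T^2/(4*pi^2))^(1/3) = (3.986e14 * 157428.3^2 / (4*pi^2))^(1/3)
r = 6.3015549e+07 m = 63015.5488 km
alt = r - R_E = 63015.5488 - 6371 = 56644.5488 km

56644.5488 km


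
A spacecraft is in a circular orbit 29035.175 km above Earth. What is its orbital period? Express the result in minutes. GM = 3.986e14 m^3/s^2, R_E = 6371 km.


r = 35406.1750 km = 3.5406175e+07 m
T = 2*pi*sqrt(r^3/mu) = 2*pi*sqrt(4.4385083e+22 / 3.986e14)
T = 66302.4747 s = 1105.0412 min

1105.0412 minutes


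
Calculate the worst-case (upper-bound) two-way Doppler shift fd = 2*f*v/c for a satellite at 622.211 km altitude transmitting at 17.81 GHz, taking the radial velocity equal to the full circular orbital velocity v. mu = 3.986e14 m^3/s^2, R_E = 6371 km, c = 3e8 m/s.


r = 6.993211e+06 m
v = sqrt(mu/r) = 7549.7111 m/s (worst-case radial velocity)
f = 17.81 GHz = 1.781e+10 Hz
fd = 2*f*v/c = 2*1.781e+10*7549.7111/3.0e+08
fd = 896402.3607 Hz

896402.3607 Hz


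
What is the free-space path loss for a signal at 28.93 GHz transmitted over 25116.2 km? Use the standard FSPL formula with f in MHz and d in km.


f = 28.93 GHz = 28930.0000 MHz
d = 25116.2 km
FSPL = 32.44 + 20*log10(28930.0000) + 20*log10(25116.2)
FSPL = 32.44 + 89.2270 + 87.9991
FSPL = 209.6660 dB

209.6660 dB


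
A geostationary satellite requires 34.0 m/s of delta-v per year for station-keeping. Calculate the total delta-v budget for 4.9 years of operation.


dV = rate * years = 34.0 * 4.9
dV = 166.6000 m/s

166.6000 m/s


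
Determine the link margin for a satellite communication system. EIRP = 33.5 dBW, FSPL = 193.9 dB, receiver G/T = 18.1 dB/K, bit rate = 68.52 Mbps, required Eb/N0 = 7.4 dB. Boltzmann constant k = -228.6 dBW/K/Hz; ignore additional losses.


C/N0 = EIRP - FSPL + G/T - k = 33.5 - 193.9 + 18.1 - (-228.6)
C/N0 = 86.3000 dB-Hz
R_b = 68.52 Mbps = 6.852e+07 bps -> 10*log10(R_b) = 78.3582 dB-Hz
Eb/N0 = C/N0 - 10*log10(R_b) = 86.3000 - 78.3582 = 7.9418 dB
Margin = Eb/N0 - Eb/N0_req = 7.9418 - 7.4 = 0.5418265 dB (link closes)

0.5418 dB


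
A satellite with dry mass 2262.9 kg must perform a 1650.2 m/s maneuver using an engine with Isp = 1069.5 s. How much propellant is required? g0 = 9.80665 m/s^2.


ve = Isp * g0 = 1069.5 * 9.80665 = 10488.212175 m/s
mass ratio = exp(dv/ve) = exp(1650.2/10488.212175) = 1.17039177
m_prop = m_dry * (mr - 1) = 2262.9 * (1.17039177 - 1)
m_prop = 385.5795 kg

385.5795 kg


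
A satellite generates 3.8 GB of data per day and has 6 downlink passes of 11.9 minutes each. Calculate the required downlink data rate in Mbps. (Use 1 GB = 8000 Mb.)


total contact time = 6 * 11.9 * 60 = 4284.0000 s
data = 3.8 GB = 30400.0000 Mb
rate = 30400.0000 / 4284.0000 = 7.0962 Mbps

7.0962 Mbps


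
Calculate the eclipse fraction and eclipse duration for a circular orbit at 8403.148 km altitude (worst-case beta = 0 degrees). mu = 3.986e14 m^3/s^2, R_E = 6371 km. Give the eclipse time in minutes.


r = 14774.1480 km
T = 297.8610 min
Eclipse fraction = arcsin(R_E/r)/pi = arcsin(6371.0000/14774.1480)/pi
= arcsin(0.4312262)/pi = 0.1419189
Eclipse duration = 0.1419189 * 297.8610 = 42.2721 min

42.2721 minutes


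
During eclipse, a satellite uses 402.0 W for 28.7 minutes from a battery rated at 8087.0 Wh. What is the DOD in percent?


E_used = P * t / 60 = 402.0 * 28.7 / 60 = 192.2900 Wh
DOD = E_used / E_total * 100 = 192.2900 / 8087.0 * 100
DOD = 2.3778 %

2.3778 %


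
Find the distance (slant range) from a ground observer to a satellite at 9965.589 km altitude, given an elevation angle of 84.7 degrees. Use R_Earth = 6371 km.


h = 9965.589 km, el = 84.7 deg
d = -R_E*sin(el) + sqrt((R_E*sin(el))^2 + 2*R_E*h + h^2)
d = -6371.0000*sin(1.4783) + sqrt((6371.0000*0.9957247)^2 + 2*6371.0000*9965.589 + 9965.589^2)
d = 9982.2239 km

9982.2239 km


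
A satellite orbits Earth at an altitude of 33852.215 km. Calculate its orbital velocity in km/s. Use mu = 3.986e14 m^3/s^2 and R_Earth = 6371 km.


r = R_E + alt = 6371.0 + 33852.215 = 40223.2150 km = 4.0223215e+07 m
v = sqrt(mu/r) = sqrt(3.986e14 / 4.0223215e+07) = 3147.9676 m/s = 3.1480 km/s

3.1480 km/s


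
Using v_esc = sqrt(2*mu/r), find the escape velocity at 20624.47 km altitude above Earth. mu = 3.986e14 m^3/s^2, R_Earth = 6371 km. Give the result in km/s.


r = 6371.0 + 20624.47 = 26995.4700 km = 2.699547e+07 m
v_esc = sqrt(2*mu/r) = sqrt(2*3.986e14 / 2.699547e+07)
v_esc = 5434.2323 m/s = 5.4342 km/s

5.4342 km/s


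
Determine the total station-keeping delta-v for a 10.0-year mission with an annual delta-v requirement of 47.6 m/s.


dV = rate * years = 47.6 * 10.0
dV = 476.0000 m/s

476.0000 m/s


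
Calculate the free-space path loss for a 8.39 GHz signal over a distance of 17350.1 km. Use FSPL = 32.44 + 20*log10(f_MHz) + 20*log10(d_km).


f = 8.39 GHz = 8390.0000 MHz
d = 17350.1 km
FSPL = 32.44 + 20*log10(8390.0000) + 20*log10(17350.1)
FSPL = 32.44 + 78.4752 + 84.7860
FSPL = 195.7013 dB

195.7013 dB


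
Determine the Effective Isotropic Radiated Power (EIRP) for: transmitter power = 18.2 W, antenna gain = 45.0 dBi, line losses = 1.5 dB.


Pt = 18.2 W = 12.6007 dBW
EIRP = Pt_dBW + Gt - losses = 12.6007 + 45.0 - 1.5 = 56.1007 dBW

56.1007 dBW


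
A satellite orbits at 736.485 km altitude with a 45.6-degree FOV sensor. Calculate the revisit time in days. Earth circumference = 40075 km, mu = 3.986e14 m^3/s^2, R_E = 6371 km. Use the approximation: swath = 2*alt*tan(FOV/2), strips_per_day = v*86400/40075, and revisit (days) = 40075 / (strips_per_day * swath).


swath = 2*736.485*tan(0.3979351) = 619.1796 km
v = sqrt(mu/r) = 7488.7731 m/s = 7.4888 km/s
strips/day = v*86400/40075 = 7.4888*86400/40075 = 16.1455
coverage/day = strips * swath = 16.1455 * 619.1796 = 9996.9496 km
revisit = 40075 / 9996.9496 = 4.0087 days

4.0087 days


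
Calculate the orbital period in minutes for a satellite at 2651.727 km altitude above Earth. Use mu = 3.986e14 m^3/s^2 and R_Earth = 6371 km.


r = 9022.7270 km = 9.022727e+06 m
T = 2*pi*sqrt(r^3/mu) = 2*pi*sqrt(7.3453662e+20 / 3.986e14)
T = 8529.3895 s = 142.1565 min

142.1565 minutes


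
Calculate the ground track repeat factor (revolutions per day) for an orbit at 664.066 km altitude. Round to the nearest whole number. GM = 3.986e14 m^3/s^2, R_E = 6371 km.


r = 7.035066e+06 m
T = 2*pi*sqrt(r^3/mu) = 5872.3710 s = 97.8729 min
revs/day = 1440 / 97.8729 = 14.7130
Rounded: 15 revolutions per day

15 revolutions per day


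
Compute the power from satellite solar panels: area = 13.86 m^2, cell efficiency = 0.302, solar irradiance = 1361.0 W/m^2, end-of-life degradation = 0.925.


P = area * eta * S * degradation
P = 13.86 * 0.302 * 1361.0 * 0.925
P = 5269.5076 W

5269.5076 W


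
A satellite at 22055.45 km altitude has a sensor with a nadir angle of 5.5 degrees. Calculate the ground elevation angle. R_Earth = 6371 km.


r = R_E + alt = 28426.4500 km
Law of sines in the satellite / Earth-center / ground-point triangle:
  sin(nadir)/R_E = sin(90 + el)/r  =>  cos(el) = (r/R_E)*sin(nadir)
cos(el) = (28426.4500 / 6371.0000) * sin(5.5 deg) = 0.4276494
el = arccos(0.4276494) = 64.6815 deg
(Earth-central angle = 90 - nadir - el = 19.8185 deg)

64.6815 degrees


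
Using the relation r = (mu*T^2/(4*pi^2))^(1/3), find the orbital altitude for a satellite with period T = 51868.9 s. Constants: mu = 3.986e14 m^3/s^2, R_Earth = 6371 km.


T = 51868.9 s
r = (mu*T^2/(4*pi^2))^(1/3) = (3.986e14 * 51868.9^2 / (4*pi^2))^(1/3)
r = 3.006057e+07 m = 30060.5700 km
alt = r - R_E = 30060.5700 - 6371 = 23689.5700 km

23689.5700 km


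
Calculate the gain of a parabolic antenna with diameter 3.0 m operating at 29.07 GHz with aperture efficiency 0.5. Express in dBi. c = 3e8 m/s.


lambda = c/f = 3e8 / 2.907e+10 = 0.01031992 m
G = eta*(pi*D/lambda)^2 = 0.5*(pi*3.0/0.01031992)^2
G = 417022.8128 (linear)
G = 10*log10(417022.8128) = 56.2016 dBi

56.2016 dBi


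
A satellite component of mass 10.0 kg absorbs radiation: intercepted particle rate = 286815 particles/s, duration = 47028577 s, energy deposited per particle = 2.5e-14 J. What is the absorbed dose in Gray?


Total energy deposited = rate * time * E_per
  = 286815 * 47028577 * 2.5e-14 = 0.3372125 J
Dose = E_total / mass = 0.3372125 / 10.0
Dose = 0.03372125 Gy

0.0337 Gy


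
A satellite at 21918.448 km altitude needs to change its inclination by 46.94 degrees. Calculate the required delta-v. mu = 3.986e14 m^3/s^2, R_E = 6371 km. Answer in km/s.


r = 28289.4480 km = 2.8289448e+07 m
V = sqrt(mu/r) = 3753.6728 m/s
di = 46.94 deg = 0.8192576 rad
dV = 2*V*sin(di/2) = 2*3753.6728*sin(0.4096288)
dV = 2989.9418 m/s = 2.9899 km/s

2.9899 km/s


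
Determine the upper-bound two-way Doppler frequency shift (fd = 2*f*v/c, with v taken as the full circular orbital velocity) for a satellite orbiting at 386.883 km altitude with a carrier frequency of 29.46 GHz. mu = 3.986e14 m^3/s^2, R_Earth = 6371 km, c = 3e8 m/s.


r = 6.757883e+06 m
v = sqrt(mu/r) = 7680.0370 m/s (worst-case radial velocity)
f = 29.46 GHz = 2.946e+10 Hz
fd = 2*f*v/c = 2*2.946e+10*7680.0370/3.0e+08
fd = 1.5083593e+06 Hz

1.5084e+06 Hz


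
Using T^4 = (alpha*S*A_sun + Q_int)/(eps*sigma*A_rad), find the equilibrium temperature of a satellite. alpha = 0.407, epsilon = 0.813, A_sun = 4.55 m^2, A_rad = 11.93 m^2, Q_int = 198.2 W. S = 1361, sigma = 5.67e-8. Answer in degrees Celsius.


Numerator = alpha*S*A_sun + Q_int = 0.407*1361*4.55 + 198.2 = 2718.5678 W
Denominator = eps*sigma*A_rad = 0.813*5.67e-8*11.93 = 5.499384e-07 W/K^4
T^4 = 4.9434043e+09 K^4
T = 265.1591 K = -7.9909 C

-7.9909 degrees Celsius


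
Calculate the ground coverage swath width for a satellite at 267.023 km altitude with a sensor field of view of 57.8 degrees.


FOV = 57.8 deg = 1.0088 rad
swath = 2 * alt * tan(FOV/2) = 2 * 267.023 * tan(0.5044002)
swath = 2 * 267.023 * 0.5520297
swath = 294.8092 km

294.8092 km


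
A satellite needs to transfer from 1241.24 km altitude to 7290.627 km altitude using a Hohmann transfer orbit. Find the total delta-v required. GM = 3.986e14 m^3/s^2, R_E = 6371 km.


r1 = 7612.2400 km = 7.61224e+06 m
r2 = 13661.6270 km = 1.3661627e+07 m
dv1 = sqrt(mu/r1)*(sqrt(2*r2/(r1+r2)) - 1) = 964.5537 m/s
dv2 = sqrt(mu/r2)*(1 - sqrt(2*r1/(r1+r2))) = 832.0720 m/s
total dv = |dv1| + |dv2| = 964.5537 + 832.0720 = 1796.6257 m/s = 1.7966 km/s

1.7966 km/s


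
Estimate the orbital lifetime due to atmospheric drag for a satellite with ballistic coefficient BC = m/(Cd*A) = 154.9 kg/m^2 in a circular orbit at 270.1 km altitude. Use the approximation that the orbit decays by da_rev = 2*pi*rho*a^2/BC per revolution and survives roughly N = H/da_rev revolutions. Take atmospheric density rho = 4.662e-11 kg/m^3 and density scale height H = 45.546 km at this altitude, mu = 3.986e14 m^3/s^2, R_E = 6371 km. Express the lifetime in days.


a = R_E + alt = 6641.1000 km = 6.6411e+06 m
da_rev = 2*pi*rho*a^2/BC = 2*pi*4.662e-11*(6.6411e+06)^2/154.9 = 83.402825 m per revolution
N = H/da_rev = 45546.0000 m / 83.402825 m = 546.0966 revolutions
P = 2*pi*sqrt(a^3/mu) = 5386.0608 s
lifetime = N*P = 546.0966 * 5386.0608 = 2.9413096e+06 s = 34.0429 days

34.0429 days


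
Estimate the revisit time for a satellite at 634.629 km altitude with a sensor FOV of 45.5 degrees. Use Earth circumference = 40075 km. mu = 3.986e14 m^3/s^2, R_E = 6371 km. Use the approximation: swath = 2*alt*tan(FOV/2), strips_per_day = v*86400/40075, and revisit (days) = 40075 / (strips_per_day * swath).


swath = 2*634.629*tan(0.3970624) = 532.2441 km
v = sqrt(mu/r) = 7543.0169 m/s = 7.5430 km/s
strips/day = v*86400/40075 = 7.5430*86400/40075 = 16.2624
coverage/day = strips * swath = 16.2624 * 532.2441 = 8655.5787 km
revisit = 40075 / 8655.5787 = 4.6300 days

4.6300 days


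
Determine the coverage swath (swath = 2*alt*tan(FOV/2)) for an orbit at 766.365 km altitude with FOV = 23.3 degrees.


FOV = 23.3 deg = 0.4066617 rad
swath = 2 * alt * tan(FOV/2) = 2 * 766.365 * tan(0.2033309)
swath = 2 * 766.365 * 0.2061801
swath = 316.0185 km

316.0185 km


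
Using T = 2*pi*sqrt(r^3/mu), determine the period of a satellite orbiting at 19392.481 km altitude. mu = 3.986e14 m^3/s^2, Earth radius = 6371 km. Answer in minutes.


r = 25763.4810 km = 2.5763481e+07 m
T = 2*pi*sqrt(r^3/mu) = 2*pi*sqrt(1.710069e+22 / 3.986e14)
T = 41154.5667 s = 685.9094 min

685.9094 minutes


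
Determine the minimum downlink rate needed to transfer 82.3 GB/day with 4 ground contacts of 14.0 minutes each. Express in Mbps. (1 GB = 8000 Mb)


total contact time = 4 * 14.0 * 60 = 3360.0000 s
data = 82.3 GB = 658400.0000 Mb
rate = 658400.0000 / 3360.0000 = 195.9524 Mbps

195.9524 Mbps


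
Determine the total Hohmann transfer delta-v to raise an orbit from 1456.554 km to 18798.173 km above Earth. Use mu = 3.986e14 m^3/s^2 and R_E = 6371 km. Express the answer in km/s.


r1 = 7827.5540 km = 7.827554e+06 m
r2 = 25169.1730 km = 2.5169173e+07 m
dv1 = sqrt(mu/r1)*(sqrt(2*r2/(r1+r2)) - 1) = 1677.9184 m/s
dv2 = sqrt(mu/r2)*(1 - sqrt(2*r1/(r1+r2))) = 1238.4399 m/s
total dv = |dv1| + |dv2| = 1677.9184 + 1238.4399 = 2916.3584 m/s = 2.9164 km/s

2.9164 km/s


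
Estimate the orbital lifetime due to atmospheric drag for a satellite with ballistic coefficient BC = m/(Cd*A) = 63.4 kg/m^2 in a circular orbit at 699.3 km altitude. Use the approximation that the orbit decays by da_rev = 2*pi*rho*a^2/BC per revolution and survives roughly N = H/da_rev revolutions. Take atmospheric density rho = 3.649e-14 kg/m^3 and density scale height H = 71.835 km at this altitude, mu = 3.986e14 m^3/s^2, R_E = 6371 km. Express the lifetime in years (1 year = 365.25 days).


a = R_E + alt = 7070.3000 km = 7.0703e+06 m
da_rev = 2*pi*rho*a^2/BC = 2*pi*3.649e-14*(7.0703e+06)^2/63.4 = 0.180775744 m per revolution
N = H/da_rev = 71835.0000 m / 0.180775744 m = 397370.7891 revolutions
P = 2*pi*sqrt(a^3/mu) = 5916.5424 s
lifetime = N*P = 397370.7891 * 5916.5424 = 2.3510611e+09 s = 27211.3557 days
years = 27211.3557 / 365.25 = 74.5006 years

74.5006 years


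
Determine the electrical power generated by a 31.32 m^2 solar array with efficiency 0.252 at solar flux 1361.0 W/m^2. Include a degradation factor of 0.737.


P = area * eta * S * degradation
P = 31.32 * 0.252 * 1361.0 * 0.737
P = 7916.7678 W

7916.7678 W


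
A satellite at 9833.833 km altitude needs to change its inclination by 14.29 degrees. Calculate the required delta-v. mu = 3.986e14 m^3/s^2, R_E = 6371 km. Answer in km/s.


r = 16204.8330 km = 1.6204833e+07 m
V = sqrt(mu/r) = 4959.5968 m/s
di = 14.29 deg = 0.2494076 rad
dV = 2*V*sin(di/2) = 2*4959.5968*sin(0.1247038)
dV = 1233.7574 m/s = 1.2338 km/s

1.2338 km/s


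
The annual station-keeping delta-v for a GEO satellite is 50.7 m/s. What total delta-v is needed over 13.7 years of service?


dV = rate * years = 50.7 * 13.7
dV = 694.5900 m/s

694.5900 m/s


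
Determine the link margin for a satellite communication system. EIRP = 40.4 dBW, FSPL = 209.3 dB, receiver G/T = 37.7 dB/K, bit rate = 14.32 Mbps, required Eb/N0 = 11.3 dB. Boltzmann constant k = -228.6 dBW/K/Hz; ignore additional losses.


C/N0 = EIRP - FSPL + G/T - k = 40.4 - 209.3 + 37.7 - (-228.6)
C/N0 = 97.4000 dB-Hz
R_b = 14.32 Mbps = 1.432e+07 bps -> 10*log10(R_b) = 71.5594 dB-Hz
Eb/N0 = C/N0 - 10*log10(R_b) = 97.4000 - 71.5594 = 25.8406 dB
Margin = Eb/N0 - Eb/N0_req = 25.8406 - 11.3 = 14.5406 dB (link closes)

14.5406 dB


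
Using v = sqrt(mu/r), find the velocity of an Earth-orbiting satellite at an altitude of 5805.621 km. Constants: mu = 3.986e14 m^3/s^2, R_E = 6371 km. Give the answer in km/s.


r = R_E + alt = 6371.0 + 5805.621 = 12176.6210 km = 1.2176621e+07 m
v = sqrt(mu/r) = sqrt(3.986e14 / 1.2176621e+07) = 5721.4387 m/s = 5.7214 km/s

5.7214 km/s


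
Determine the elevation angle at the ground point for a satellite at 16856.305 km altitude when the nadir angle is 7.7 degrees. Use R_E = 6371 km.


r = R_E + alt = 23227.3050 km
Law of sines in the satellite / Earth-center / ground-point triangle:
  sin(nadir)/R_E = sin(90 + el)/r  =>  cos(el) = (r/R_E)*sin(nadir)
cos(el) = (23227.3050 / 6371.0000) * sin(7.7 deg) = 0.488485
el = arccos(0.488485) = 60.7589 deg
(Earth-central angle = 90 - nadir - el = 21.5411 deg)

60.7589 degrees


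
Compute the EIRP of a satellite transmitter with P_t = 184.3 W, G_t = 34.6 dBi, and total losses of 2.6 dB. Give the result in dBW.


Pt = 184.3 W = 22.6553 dBW
EIRP = Pt_dBW + Gt - losses = 22.6553 + 34.6 - 2.6 = 54.6553 dBW

54.6553 dBW


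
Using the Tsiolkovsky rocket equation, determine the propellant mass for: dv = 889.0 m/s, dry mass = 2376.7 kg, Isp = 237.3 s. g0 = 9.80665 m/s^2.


ve = Isp * g0 = 237.3 * 9.80665 = 2327.118045 m/s
mass ratio = exp(dv/ve) = exp(889.0/2327.118045) = 1.46523784
m_prop = m_dry * (mr - 1) = 2376.7 * (1.46523784 - 1)
m_prop = 1105.7308 kg

1105.7308 kg


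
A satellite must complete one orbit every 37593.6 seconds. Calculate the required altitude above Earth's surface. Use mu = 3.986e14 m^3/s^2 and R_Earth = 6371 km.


T = 37593.6 s
r = (mu*T^2/(4*pi^2))^(1/3) = (3.986e14 * 37593.6^2 / (4*pi^2))^(1/3)
r = 2.4255029e+07 m = 24255.0289 km
alt = r - R_E = 24255.0289 - 6371 = 17884.0289 km

17884.0289 km


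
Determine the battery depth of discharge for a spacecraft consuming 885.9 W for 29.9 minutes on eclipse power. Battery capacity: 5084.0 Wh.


E_used = P * t / 60 = 885.9 * 29.9 / 60 = 441.4735 Wh
DOD = E_used / E_total * 100 = 441.4735 / 5084.0 * 100
DOD = 8.6836 %

8.6836 %


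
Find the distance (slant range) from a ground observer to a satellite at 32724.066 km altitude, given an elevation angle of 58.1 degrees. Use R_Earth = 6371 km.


h = 32724.066 km, el = 58.1 deg
d = -R_E*sin(el) + sqrt((R_E*sin(el))^2 + 2*R_E*h + h^2)
d = -6371.0000*sin(1.0140) + sqrt((6371.0000*0.8489717)^2 + 2*6371.0000*32724.066 + 32724.066^2)
d = 33541.0364 km

33541.0364 km


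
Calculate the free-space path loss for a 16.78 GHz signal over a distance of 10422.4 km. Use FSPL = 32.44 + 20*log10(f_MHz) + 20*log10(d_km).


f = 16.78 GHz = 16780.0000 MHz
d = 10422.4 km
FSPL = 32.44 + 20*log10(16780.0000) + 20*log10(10422.4)
FSPL = 32.44 + 84.4958 + 80.3594
FSPL = 197.2952 dB

197.2952 dB


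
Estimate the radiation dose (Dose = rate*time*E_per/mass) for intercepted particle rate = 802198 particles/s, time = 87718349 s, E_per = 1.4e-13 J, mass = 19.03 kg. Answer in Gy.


Total energy deposited = rate * time * E_per
  = 802198 * 87718349 * 1.4e-13 = 9.8514 J
Dose = E_total / mass = 9.8514 / 19.03
Dose = 0.5176799 Gy

0.5177 Gy


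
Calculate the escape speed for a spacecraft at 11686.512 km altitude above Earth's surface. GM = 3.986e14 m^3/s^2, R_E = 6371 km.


r = 6371.0 + 11686.512 = 18057.5120 km = 1.8057512e+07 m
v_esc = sqrt(2*mu/r) = sqrt(2*3.986e14 / 1.8057512e+07)
v_esc = 6644.3835 m/s = 6.6444 km/s

6.6444 km/s
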